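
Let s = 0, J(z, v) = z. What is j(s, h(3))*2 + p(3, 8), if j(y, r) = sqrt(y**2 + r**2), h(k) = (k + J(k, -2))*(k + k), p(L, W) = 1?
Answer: 73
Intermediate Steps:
h(k) = 4*k**2 (h(k) = (k + k)*(k + k) = (2*k)*(2*k) = 4*k**2)
j(y, r) = sqrt(r**2 + y**2)
j(s, h(3))*2 + p(3, 8) = sqrt((4*3**2)**2 + 0**2)*2 + 1 = sqrt((4*9)**2 + 0)*2 + 1 = sqrt(36**2 + 0)*2 + 1 = sqrt(1296 + 0)*2 + 1 = sqrt(1296)*2 + 1 = 36*2 + 1 = 72 + 1 = 73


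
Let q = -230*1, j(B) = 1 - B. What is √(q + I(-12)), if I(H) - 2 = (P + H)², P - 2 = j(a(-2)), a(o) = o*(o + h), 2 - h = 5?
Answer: √133 ≈ 11.533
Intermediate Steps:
h = -3 (h = 2 - 1*5 = 2 - 5 = -3)
a(o) = o*(-3 + o) (a(o) = o*(o - 3) = o*(-3 + o))
P = -7 (P = 2 + (1 - (-2)*(-3 - 2)) = 2 + (1 - (-2)*(-5)) = 2 + (1 - 1*10) = 2 + (1 - 10) = 2 - 9 = -7)
q = -230
I(H) = 2 + (-7 + H)²
√(q + I(-12)) = √(-230 + (2 + (-7 - 12)²)) = √(-230 + (2 + (-19)²)) = √(-230 + (2 + 361)) = √(-230 + 363) = √133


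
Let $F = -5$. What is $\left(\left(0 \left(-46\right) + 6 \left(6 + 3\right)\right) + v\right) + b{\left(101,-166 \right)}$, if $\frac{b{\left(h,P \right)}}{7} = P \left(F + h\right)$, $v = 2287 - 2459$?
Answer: $-111670$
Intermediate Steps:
$v = -172$ ($v = 2287 - 2459 = -172$)
$b{\left(h,P \right)} = 7 P \left(-5 + h\right)$
$\left(\left(0 \left(-46\right) + 6 \left(6 + 3\right)\right) + v\right) + b{\left(101,-166 \right)} = \left(\left(0 \left(-46\right) + 6 \left(6 + 3\right)\right) - 172\right) + 7 \left(-166\right) \left(-5 + 101\right) = \left(\left(0 + 6 \cdot 9\right) - 172\right) + 7 \left(-166\right) 96 = \left(\left(0 + 54\right) - 172\right) - 111552 = \left(54 - 172\right) - 111552 = -118 - 111552 = -111670$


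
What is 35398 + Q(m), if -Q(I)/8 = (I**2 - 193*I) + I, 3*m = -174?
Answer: -80602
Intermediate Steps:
m = -58 (m = (1/3)*(-174) = -58)
Q(I) = -8*I**2 + 1536*I (Q(I) = -8*((I**2 - 193*I) + I) = -8*(I**2 - 192*I) = -8*I**2 + 1536*I)
35398 + Q(m) = 35398 + 8*(-58)*(192 - 1*(-58)) = 35398 + 8*(-58)*(192 + 58) = 35398 + 8*(-58)*250 = 35398 - 116000 = -80602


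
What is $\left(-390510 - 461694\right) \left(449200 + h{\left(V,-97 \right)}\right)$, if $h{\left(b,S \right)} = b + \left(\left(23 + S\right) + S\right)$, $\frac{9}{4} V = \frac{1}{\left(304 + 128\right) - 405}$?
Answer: $- \frac{30995810239468}{81} \approx -3.8266 \cdot 10^{11}$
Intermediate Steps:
$V = \frac{4}{243}$ ($V = \frac{4}{9 \left(\left(304 + 128\right) - 405\right)} = \frac{4}{9 \left(432 - 405\right)} = \frac{4}{9 \cdot 27} = \frac{4}{9} \cdot \frac{1}{27} = \frac{4}{243} \approx 0.016461$)
$h{\left(b,S \right)} = 23 + b + 2 S$ ($h{\left(b,S \right)} = b + \left(23 + 2 S\right) = 23 + b + 2 S$)
$\left(-390510 - 461694\right) \left(449200 + h{\left(V,-97 \right)}\right) = \left(-390510 - 461694\right) \left(449200 + \left(23 + \frac{4}{243} + 2 \left(-97\right)\right)\right) = - 852204 \left(449200 + \left(23 + \frac{4}{243} - 194\right)\right) = - 852204 \left(449200 - \frac{41549}{243}\right) = \left(-852204\right) \frac{109114051}{243} = - \frac{30995810239468}{81}$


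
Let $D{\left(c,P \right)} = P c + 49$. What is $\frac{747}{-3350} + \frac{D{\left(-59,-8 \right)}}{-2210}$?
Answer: $- \frac{169811}{370175} \approx -0.45873$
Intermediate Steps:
$D{\left(c,P \right)} = 49 + P c$
$\frac{747}{-3350} + \frac{D{\left(-59,-8 \right)}}{-2210} = \frac{747}{-3350} + \frac{49 - -472}{-2210} = 747 \left(- \frac{1}{3350}\right) + \left(49 + 472\right) \left(- \frac{1}{2210}\right) = - \frac{747}{3350} + 521 \left(- \frac{1}{2210}\right) = - \frac{747}{3350} - \frac{521}{2210} = - \frac{169811}{370175}$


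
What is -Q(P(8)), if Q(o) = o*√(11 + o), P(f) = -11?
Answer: 0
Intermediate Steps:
-Q(P(8)) = -(-11)*√(11 - 11) = -(-11)*√0 = -(-11)*0 = -1*0 = 0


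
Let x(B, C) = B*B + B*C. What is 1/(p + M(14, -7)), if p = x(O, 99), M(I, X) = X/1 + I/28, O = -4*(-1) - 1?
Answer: 2/599 ≈ 0.0033389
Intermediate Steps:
O = 3 (O = 4 - 1 = 3)
M(I, X) = X + I/28 (M(I, X) = X*1 + I*(1/28) = X + I/28)
x(B, C) = B**2 + B*C
p = 306 (p = 3*(3 + 99) = 3*102 = 306)
1/(p + M(14, -7)) = 1/(306 + (-7 + (1/28)*14)) = 1/(306 + (-7 + 1/2)) = 1/(306 - 13/2) = 1/(599/2) = 2/599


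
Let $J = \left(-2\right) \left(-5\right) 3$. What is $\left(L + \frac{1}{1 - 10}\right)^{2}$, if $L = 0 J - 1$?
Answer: $\frac{100}{81} \approx 1.2346$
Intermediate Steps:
$J = 30$ ($J = 10 \cdot 3 = 30$)
$L = -1$ ($L = 0 \cdot 30 - 1 = 0 - 1 = -1$)
$\left(L + \frac{1}{1 - 10}\right)^{2} = \left(-1 + \frac{1}{1 - 10}\right)^{2} = \left(-1 + \frac{1}{-9}\right)^{2} = \left(-1 - \frac{1}{9}\right)^{2} = \left(- \frac{10}{9}\right)^{2} = \frac{100}{81}$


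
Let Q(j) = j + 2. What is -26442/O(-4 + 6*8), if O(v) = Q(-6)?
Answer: 13221/2 ≈ 6610.5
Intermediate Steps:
Q(j) = 2 + j
O(v) = -4 (O(v) = 2 - 6 = -4)
-26442/O(-4 + 6*8) = -26442/(-4) = -26442*(-1/4) = 13221/2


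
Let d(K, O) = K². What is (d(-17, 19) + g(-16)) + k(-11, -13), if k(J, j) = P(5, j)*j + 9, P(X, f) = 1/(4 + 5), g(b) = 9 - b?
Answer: 2894/9 ≈ 321.56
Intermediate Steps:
P(X, f) = ⅑ (P(X, f) = 1/9 = ⅑)
k(J, j) = 9 + j/9 (k(J, j) = j/9 + 9 = 9 + j/9)
(d(-17, 19) + g(-16)) + k(-11, -13) = ((-17)² + (9 - 1*(-16))) + (9 + (⅑)*(-13)) = (289 + (9 + 16)) + (9 - 13/9) = (289 + 25) + 68/9 = 314 + 68/9 = 2894/9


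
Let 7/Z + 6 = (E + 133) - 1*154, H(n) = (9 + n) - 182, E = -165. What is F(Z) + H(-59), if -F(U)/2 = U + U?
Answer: -11129/48 ≈ -231.85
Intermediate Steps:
H(n) = -173 + n
Z = -7/192 (Z = 7/(-6 + ((-165 + 133) - 1*154)) = 7/(-6 + (-32 - 154)) = 7/(-6 - 186) = 7/(-192) = 7*(-1/192) = -7/192 ≈ -0.036458)
F(U) = -4*U (F(U) = -2*(U + U) = -4*U)
F(Z) + H(-59) = -4*(-7/192) + (-173 - 59) = 7/48 - 232 = -11129/48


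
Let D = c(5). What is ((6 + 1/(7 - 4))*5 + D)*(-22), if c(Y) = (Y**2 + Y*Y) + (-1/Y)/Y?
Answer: -134684/75 ≈ -1795.8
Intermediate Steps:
c(Y) = -1/Y**2 + 2*Y**2 (c(Y) = (Y**2 + Y**2) - 1/Y**2 = 2*Y**2 - 1/Y**2 = -1/Y**2 + 2*Y**2)
D = 1249/25 (D = (-1 + 2*5**4)/5**2 = (-1 + 2*625)/25 = (-1 + 1250)/25 = (1/25)*1249 = 1249/25 ≈ 49.960)
((6 + 1/(7 - 4))*5 + D)*(-22) = ((6 + 1/(7 - 4))*5 + 1249/25)*(-22) = ((6 + 1/3)*5 + 1249/25)*(-22) = ((19/3)*5 + 1249/25)*(-22) = (95/3 + 1249/25)*(-22) = (6122/75)*(-22) = -134684/75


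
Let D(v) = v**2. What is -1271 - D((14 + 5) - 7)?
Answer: -1415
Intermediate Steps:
-1271 - D((14 + 5) - 7) = -1271 - ((14 + 5) - 7)**2 = -1271 - (19 - 7)**2 = -1271 - 1*12**2 = -1271 - 1*144 = -1271 - 144 = -1415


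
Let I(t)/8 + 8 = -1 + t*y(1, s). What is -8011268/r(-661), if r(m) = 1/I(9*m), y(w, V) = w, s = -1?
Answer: 381849077952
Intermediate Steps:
I(t) = -72 + 8*t (I(t) = -64 + 8*(-1 + t*1) = -64 + 8*(-1 + t) = -64 + (-8 + 8*t) = -72 + 8*t)
r(m) = 1/(-72 + 72*m) (r(m) = 1/(-72 + 8*(9*m)) = 1/(-72 + 72*m))
-8011268/r(-661) = -8011268/(1/(72*(-1 - 661))) = -8011268/((1/72)/(-662)) = -8011268/((1/72)*(-1/662)) = -8011268/(-1/47664) = -8011268*(-47664) = 381849077952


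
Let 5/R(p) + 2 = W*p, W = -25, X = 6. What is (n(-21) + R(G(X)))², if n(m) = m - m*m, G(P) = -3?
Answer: 1137105841/5329 ≈ 2.1338e+5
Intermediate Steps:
n(m) = m - m²
R(p) = 5/(-2 - 25*p)
(n(-21) + R(G(X)))² = (-21*(1 - 1*(-21)) - 5/(2 + 25*(-3)))² = (-21*(1 + 21) - 5/(2 - 75))² = (-21*22 - 5/(-73))² = (-462 - 5*(-1/73))² = (-462 + 5/73)² = (-33721/73)² = 1137105841/5329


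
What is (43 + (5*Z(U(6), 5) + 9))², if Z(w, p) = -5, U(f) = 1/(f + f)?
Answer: 729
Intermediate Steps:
U(f) = 1/(2*f)
(43 + (5*Z(U(6), 5) + 9))² = (43 + (5*(-5) + 9))² = (43 + (-25 + 9))² = (43 - 16)² = 27² = 729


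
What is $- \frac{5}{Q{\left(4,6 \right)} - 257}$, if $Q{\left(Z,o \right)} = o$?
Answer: $\frac{5}{251} \approx 0.01992$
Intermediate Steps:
$- \frac{5}{Q{\left(4,6 \right)} - 257} = - \frac{5}{6 - 257} = - \frac{5}{-251} = \left(-5\right) \left(- \frac{1}{251}\right) = \frac{5}{251}$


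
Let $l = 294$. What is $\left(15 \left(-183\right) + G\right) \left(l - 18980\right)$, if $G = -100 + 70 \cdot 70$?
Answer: $-38399730$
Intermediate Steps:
$G = 4800$ ($G = -100 + 4900 = 4800$)
$\left(15 \left(-183\right) + G\right) \left(l - 18980\right) = \left(15 \left(-183\right) + 4800\right) \left(294 - 18980\right) = \left(-2745 + 4800\right) \left(-18686\right) = 2055 \left(-18686\right) = -38399730$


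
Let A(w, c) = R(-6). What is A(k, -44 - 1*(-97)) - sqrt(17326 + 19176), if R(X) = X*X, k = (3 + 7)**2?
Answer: 36 - sqrt(36502) ≈ -155.05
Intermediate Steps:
k = 100 (k = 10**2 = 100)
R(X) = X**2
A(w, c) = 36 (A(w, c) = (-6)**2 = 36)
A(k, -44 - 1*(-97)) - sqrt(17326 + 19176) = 36 - sqrt(17326 + 19176) = 36 - sqrt(36502)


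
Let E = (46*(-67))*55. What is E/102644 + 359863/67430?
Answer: 47589027/12912845 ≈ 3.6854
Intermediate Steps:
E = -169510 (E = -3082*55 = -169510)
E/102644 + 359863/67430 = -169510/102644 + 359863/67430 = -169510*1/102644 + 359863*(1/67430) = -1265/766 + 359863/67430 = 47589027/12912845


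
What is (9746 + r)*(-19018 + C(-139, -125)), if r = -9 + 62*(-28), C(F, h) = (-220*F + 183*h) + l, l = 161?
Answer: -89227152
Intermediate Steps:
C(F, h) = 161 - 220*F + 183*h (C(F, h) = (-220*F + 183*h) + 161 = 161 - 220*F + 183*h)
r = -1745 (r = -9 - 1736 = -1745)
(9746 + r)*(-19018 + C(-139, -125)) = (9746 - 1745)*(-19018 + (161 - 220*(-139) + 183*(-125))) = 8001*(-19018 + (161 + 30580 - 22875)) = 8001*(-19018 + 7866) = 8001*(-11152) = -89227152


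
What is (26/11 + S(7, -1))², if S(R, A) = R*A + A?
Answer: 3844/121 ≈ 31.769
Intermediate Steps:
S(R, A) = A + A*R (S(R, A) = A*R + A = A + A*R)
(26/11 + S(7, -1))² = (26/11 - (1 + 7))² = (26*(1/11) - 1*8)² = (26/11 - 8)² = (-62/11)² = 3844/121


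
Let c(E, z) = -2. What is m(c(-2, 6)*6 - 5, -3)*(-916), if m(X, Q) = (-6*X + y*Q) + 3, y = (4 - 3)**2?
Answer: -93432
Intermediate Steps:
y = 1 (y = 1**2 = 1)
m(X, Q) = 3 + Q - 6*X (m(X, Q) = (-6*X + 1*Q) + 3 = (-6*X + Q) + 3 = (Q - 6*X) + 3 = 3 + Q - 6*X)
m(c(-2, 6)*6 - 5, -3)*(-916) = (3 - 3 - 6*(-2*6 - 5))*(-916) = (3 - 3 - 6*(-12 - 5))*(-916) = (3 - 3 - 6*(-17))*(-916) = (3 - 3 + 102)*(-916) = 102*(-916) = -93432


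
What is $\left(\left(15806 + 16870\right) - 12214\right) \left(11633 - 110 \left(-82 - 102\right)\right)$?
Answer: $652185326$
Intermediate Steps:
$\left(\left(15806 + 16870\right) - 12214\right) \left(11633 - 110 \left(-82 - 102\right)\right) = \left(32676 - 12214\right) \left(11633 - -20240\right) = 20462 \left(11633 + 20240\right) = 20462 \cdot 31873 = 652185326$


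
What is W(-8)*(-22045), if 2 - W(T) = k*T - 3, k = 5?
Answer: -992025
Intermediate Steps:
W(T) = 5 - 5*T (W(T) = 2 - (5*T - 3) = 2 - (-3 + 5*T) = 2 + (3 - 5*T) = 5 - 5*T)
W(-8)*(-22045) = (5 - 5*(-8))*(-22045) = (5 + 40)*(-22045) = 45*(-22045) = -992025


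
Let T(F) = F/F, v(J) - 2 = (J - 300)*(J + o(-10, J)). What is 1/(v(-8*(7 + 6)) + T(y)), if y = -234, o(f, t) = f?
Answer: 1/46059 ≈ 2.1711e-5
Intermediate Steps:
v(J) = 2 + (-300 + J)*(-10 + J) (v(J) = 2 + (J - 300)*(J - 10) = 2 + (-300 + J)*(-10 + J))
T(F) = 1
1/(v(-8*(7 + 6)) + T(y)) = 1/((3002 + (-8*(7 + 6))**2 - (-2480)*(7 + 6)) + 1) = 1/((3002 + (-8*13)**2 - (-2480)*13) + 1) = 1/((3002 + (-104)**2 - 310*(-104)) + 1) = 1/((3002 + 10816 + 32240) + 1) = 1/(46058 + 1) = 1/46059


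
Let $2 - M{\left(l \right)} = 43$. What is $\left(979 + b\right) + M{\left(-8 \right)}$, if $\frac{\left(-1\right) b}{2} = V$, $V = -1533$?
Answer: $4004$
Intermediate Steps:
$M{\left(l \right)} = -41$ ($M{\left(l \right)} = 2 - 43 = -41$)
$b = 3066$ ($b = \left(-2\right) \left(-1533\right) = 3066$)
$\left(979 + b\right) + M{\left(-8 \right)} = \left(979 + 3066\right) - 41 = 4045 - 41 = 4004$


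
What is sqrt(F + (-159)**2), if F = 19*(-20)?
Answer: sqrt(24901) ≈ 157.80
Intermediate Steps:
F = -380
sqrt(F + (-159)**2) = sqrt(-380 + (-159)**2) = sqrt(-380 + 25281) = sqrt(24901)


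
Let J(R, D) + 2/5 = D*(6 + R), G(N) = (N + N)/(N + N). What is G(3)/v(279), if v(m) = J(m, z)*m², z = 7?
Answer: 5/776308293 ≈ 6.4407e-9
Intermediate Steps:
G(N) = 1 (G(N) = (2*N)/((2*N)) = (2*N)*(1/(2*N)) = 1)
J(R, D) = -⅖ + D*(6 + R)
v(m) = m²*(208/5 + 7*m) (v(m) = (-⅖ + 6*7 + 7*m)*m² = (-⅖ + 42 + 7*m)*m² = (208/5 + 7*m)*m² = m²*(208/5 + 7*m))
G(3)/v(279) = 1/((⅕)*279²*(208 + 35*279)) = 1/((⅕)*77841*(208 + 9765)) = 1/((⅕)*77841*9973) = 1/(776308293/5) = 1*(5/776308293) = 5/776308293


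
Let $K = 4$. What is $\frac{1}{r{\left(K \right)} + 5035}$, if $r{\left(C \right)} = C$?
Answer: $\frac{1}{5039} \approx 0.00019845$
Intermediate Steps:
$\frac{1}{r{\left(K \right)} + 5035} = \frac{1}{4 + 5035} = \frac{1}{5039}$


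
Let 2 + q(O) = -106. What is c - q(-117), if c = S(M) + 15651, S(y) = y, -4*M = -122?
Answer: 31579/2 ≈ 15790.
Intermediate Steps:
M = 61/2 (M = -¼*(-122) = 61/2 ≈ 30.500)
q(O) = -108 (q(O) = -2 - 106 = -108)
c = 31363/2 (c = 61/2 + 15651 = 31363/2 ≈ 15682.)
c - q(-117) = 31363/2 - 1*(-108) = 31363/2 + 108 = 31579/2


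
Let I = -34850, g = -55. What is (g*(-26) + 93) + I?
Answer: -33327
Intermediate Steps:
(g*(-26) + 93) + I = (-55*(-26) + 93) - 34850 = (1430 + 93) - 34850 = 1523 - 34850 = -33327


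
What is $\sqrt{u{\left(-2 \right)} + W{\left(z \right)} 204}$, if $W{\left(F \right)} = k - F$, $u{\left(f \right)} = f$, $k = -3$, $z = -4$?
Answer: $\sqrt{202} \approx 14.213$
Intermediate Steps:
$W{\left(F \right)} = -3 - F$
$\sqrt{u{\left(-2 \right)} + W{\left(z \right)} 204} = \sqrt{-2 + \left(-3 - -4\right) 204} = \sqrt{-2 + \left(-3 + 4\right) 204} = \sqrt{-2 + 1 \cdot 204} = \sqrt{-2 + 204} = \sqrt{202}$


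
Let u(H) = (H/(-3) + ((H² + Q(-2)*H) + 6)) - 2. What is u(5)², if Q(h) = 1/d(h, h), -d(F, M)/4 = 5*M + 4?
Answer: 436921/576 ≈ 758.54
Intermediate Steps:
d(F, M) = -16 - 20*M (d(F, M) = -4*(5*M + 4) = -4*(4 + 5*M) = -16 - 20*M)
Q(h) = 1/(-16 - 20*h)
u(H) = 4 + H² - 7*H/24 (u(H) = (H/(-3) + ((H² + (-1/(16 + 20*(-2)))*H) + 6)) - 2 = (H*(-⅓) + ((H² + (-1/(16 - 40))*H) + 6)) - 2 = (-H/3 + ((H² + (-1/(-24))*H) + 6)) - 2 = (-H/3 + ((H² + (-1*(-1/24))*H) + 6)) - 2 = (-H/3 + ((H² + H/24) + 6)) - 2 = (-H/3 + (6 + H² + H/24)) - 2 = (6 + H² - 7*H/24) - 2 = 4 + H² - 7*H/24)
u(5)² = (4 + 5² - 7/24*5)² = (4 + 25 - 35/24)² = (661/24)² = 436921/576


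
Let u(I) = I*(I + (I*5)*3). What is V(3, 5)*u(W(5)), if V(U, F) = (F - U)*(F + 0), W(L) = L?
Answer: 4000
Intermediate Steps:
V(U, F) = F*(F - U) (V(U, F) = (F - U)*F = F*(F - U))
u(I) = 16*I² (u(I) = I*(I + (5*I)*3) = I*(I + 15*I) = I*(16*I) = 16*I²)
V(3, 5)*u(W(5)) = (5*(5 - 1*3))*(16*5²) = (5*(5 - 3))*(16*25) = (5*2)*400 = 10*400 = 4000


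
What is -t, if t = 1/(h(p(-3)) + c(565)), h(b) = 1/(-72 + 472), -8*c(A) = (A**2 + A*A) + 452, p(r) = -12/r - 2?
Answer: 400/31945099 ≈ 1.2521e-5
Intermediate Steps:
p(r) = -2 - 12/r
c(A) = -113/2 - A**2/4 (c(A) = -((A**2 + A*A) + 452)/8 = -((A**2 + A**2) + 452)/8 = -(2*A**2 + 452)/8 = -(452 + 2*A**2)/8 = -113/2 - A**2/4)
h(b) = 1/400
t = -400/31945099 (t = 1/(1/400 + (-113/2 - 1/4*565**2)) = 1/(1/400 + (-113/2 - 1/4*319225)) = 1/(1/400 + (-113/2 - 319225/4)) = 1/(1/400 - 319451/4) = 1/(-31945099/400) = -400/31945099 ≈ -1.2521e-5)
-t = -1*(-400/31945099) = 400/31945099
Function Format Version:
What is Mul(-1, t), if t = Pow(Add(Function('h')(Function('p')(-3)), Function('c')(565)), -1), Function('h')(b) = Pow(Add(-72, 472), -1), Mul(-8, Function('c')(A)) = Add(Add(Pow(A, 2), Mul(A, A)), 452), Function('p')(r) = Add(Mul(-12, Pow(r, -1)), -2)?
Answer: Rational(400, 31945099) ≈ 1.2521e-5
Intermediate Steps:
Function('p')(r) = Add(-2, Mul(-12, Pow(r, -1)))
Function('c')(A) = Add(Rational(-113, 2), Mul(Rational(-1, 4), Pow(A, 2))) (Function('c')(A) = Mul(Rational(-1, 8), Add(Add(Pow(A, 2), Mul(A, A)), 452)) = Mul(Rational(-1, 8), Add(Add(Pow(A, 2), Pow(A, 2)), 452)) = Mul(Rational(-1, 8), Add(Mul(2, Pow(A, 2)), 452)) = Mul(Rational(-1, 8), Add(452, Mul(2, Pow(A, 2)))) = Add(Rational(-113, 2), Mul(Rational(-1, 4), Pow(A, 2))))
Function('h')(b) = Rational(1, 400) (Function('h')(b) = Pow(400, -1) = Rational(1, 400))
t = Rational(-400, 31945099) (t = Pow(Add(Rational(1, 400), Add(Rational(-113, 2), Mul(Rational(-1, 4), Pow(565, 2)))), -1) = Pow(Add(Rational(1, 400), Add(Rational(-113, 2), Mul(Rational(-1, 4), 319225))), -1) = Pow(Add(Rational(1, 400), Add(Rational(-113, 2), Rational(-319225, 4))), -1) = Pow(Add(Rational(1, 400), Rational(-319451, 4)), -1) = Pow(Rational(-31945099, 400), -1) = Rational(-400, 31945099) ≈ -1.2521e-5)
Mul(-1, t) = Mul(-1, Rational(-400, 31945099)) = Rational(400, 31945099)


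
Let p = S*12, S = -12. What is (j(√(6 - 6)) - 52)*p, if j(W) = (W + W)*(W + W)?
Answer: 7488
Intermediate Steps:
p = -144 (p = -12*12 = -144)
j(W) = 4*W² (j(W) = (2*W)*(2*W) = 4*W²)
(j(√(6 - 6)) - 52)*p = (4*(√(6 - 6))² - 52)*(-144) = (4*(√0)² - 52)*(-144) = (4*0² - 52)*(-144) = (4*0 - 52)*(-144) = (0 - 52)*(-144) = -52*(-144) = 7488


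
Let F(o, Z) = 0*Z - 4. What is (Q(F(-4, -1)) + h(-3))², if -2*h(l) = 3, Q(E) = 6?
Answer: 81/4 ≈ 20.250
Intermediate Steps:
F(o, Z) = -4 (F(o, Z) = 0 - 4 = -4)
h(l) = -3/2 (h(l) = -½*3 = -3/2)
(Q(F(-4, -1)) + h(-3))² = (6 - 3/2)² = (9/2)² = 81/4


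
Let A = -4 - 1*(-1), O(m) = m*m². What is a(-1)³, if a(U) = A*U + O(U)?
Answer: 8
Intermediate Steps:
O(m) = m³
A = -3 (A = -4 + 1 = -3)
a(U) = U³ - 3*U (a(U) = -3*U + U³ = U³ - 3*U)
a(-1)³ = (-(-3 + (-1)²))³ = (-(-3 + 1))³ = (-1*(-2))³ = 2³ = 8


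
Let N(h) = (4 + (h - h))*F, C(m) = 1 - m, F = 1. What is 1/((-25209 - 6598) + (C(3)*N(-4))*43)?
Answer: -1/32151 ≈ -3.1103e-5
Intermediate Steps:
N(h) = 4 (N(h) = (4 + (h - h))*1 = (4 + 0)*1 = 4*1 = 4)
1/((-25209 - 6598) + (C(3)*N(-4))*43) = 1/((-25209 - 6598) + ((1 - 1*3)*4)*43) = 1/(-31807 + ((1 - 3)*4)*43) = 1/(-31807 - 2*4*43) = 1/(-31807 - 8*43) = 1/(-31807 - 344) = 1/(-32151) = -1/32151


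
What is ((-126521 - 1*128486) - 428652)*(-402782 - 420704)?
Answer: 562983615274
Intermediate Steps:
((-126521 - 1*128486) - 428652)*(-402782 - 420704) = ((-126521 - 128486) - 428652)*(-823486) = (-255007 - 428652)*(-823486) = -683659*(-823486) = 562983615274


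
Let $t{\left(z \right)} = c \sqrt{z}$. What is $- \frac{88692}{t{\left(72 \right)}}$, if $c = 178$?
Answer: $- \frac{7391 \sqrt{2}}{178} \approx -58.722$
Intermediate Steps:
$t{\left(z \right)} = 178 \sqrt{z}$
$- \frac{88692}{t{\left(72 \right)}} = - \frac{88692}{178 \sqrt{72}} = - \frac{88692}{178 \cdot 6 \sqrt{2}} = - \frac{88692}{1068 \sqrt{2}} = - 88692 \frac{\sqrt{2}}{2136} = - \frac{7391 \sqrt{2}}{178}$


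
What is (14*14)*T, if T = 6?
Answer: 1176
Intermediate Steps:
(14*14)*T = (14*14)*6 = 196*6 = 1176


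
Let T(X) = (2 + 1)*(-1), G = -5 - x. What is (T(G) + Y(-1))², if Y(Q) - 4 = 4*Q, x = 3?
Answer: 9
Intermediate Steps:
Y(Q) = 4 + 4*Q
G = -8 (G = -5 - 1*3 = -5 - 3 = -8)
T(X) = -3 (T(X) = 3*(-1) = -3)
(T(G) + Y(-1))² = (-3 + (4 + 4*(-1)))² = (-3 + (4 - 4))² = (-3 + 0)² = (-3)² = 9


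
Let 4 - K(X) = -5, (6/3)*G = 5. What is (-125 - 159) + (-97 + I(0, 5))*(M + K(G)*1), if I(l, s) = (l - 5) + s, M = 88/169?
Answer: -204069/169 ≈ -1207.5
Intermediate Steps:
G = 5/2 (G = (1/2)*5 = 5/2 ≈ 2.5000)
K(X) = 9 (K(X) = 4 - 1*(-5) = 4 + 5 = 9)
M = 88/169 (M = 88*(1/169) = 88/169 ≈ 0.52071)
I(l, s) = -5 + l + s (I(l, s) = (-5 + l) + s = -5 + l + s)
(-125 - 159) + (-97 + I(0, 5))*(M + K(G)*1) = (-125 - 159) + (-97 + (-5 + 0 + 5))*(88/169 + 9*1) = -284 + (-97 + 0)*(88/169 + 9) = -284 - 97*1609/169 = -284 - 156073/169 = -204069/169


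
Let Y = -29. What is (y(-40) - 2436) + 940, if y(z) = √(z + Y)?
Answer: -1496 + I*√69 ≈ -1496.0 + 8.3066*I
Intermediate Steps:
y(z) = √(-29 + z) (y(z) = √(z - 29) = √(-29 + z))
(y(-40) - 2436) + 940 = (√(-29 - 40) - 2436) + 940 = (√(-69) - 2436) + 940 = (I*√69 - 2436) + 940 = (-2436 + I*√69) + 940 = -1496 + I*√69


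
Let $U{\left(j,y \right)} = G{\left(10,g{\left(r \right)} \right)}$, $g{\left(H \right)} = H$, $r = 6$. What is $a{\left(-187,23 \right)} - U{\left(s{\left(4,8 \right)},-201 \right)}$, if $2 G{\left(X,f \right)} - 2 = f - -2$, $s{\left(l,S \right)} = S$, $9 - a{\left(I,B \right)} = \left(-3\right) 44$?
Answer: $136$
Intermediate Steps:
$a{\left(I,B \right)} = 141$ ($a{\left(I,B \right)} = 9 - \left(-3\right) 44 = 9 - -132 = 9 + 132 = 141$)
$G{\left(X,f \right)} = 2 + \frac{f}{2}$ ($G{\left(X,f \right)} = 1 + \frac{f - -2}{2} = 1 + \frac{f + 2}{2} = 1 + \frac{2 + f}{2} = 1 + \left(1 + \frac{f}{2}\right) = 2 + \frac{f}{2}$)
$U{\left(j,y \right)} = 5$ ($U{\left(j,y \right)} = 2 + \frac{1}{2} \cdot 6 = 2 + 3 = 5$)
$a{\left(-187,23 \right)} - U{\left(s{\left(4,8 \right)},-201 \right)} = 141 - 5 = 136$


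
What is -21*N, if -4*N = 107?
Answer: 2247/4 ≈ 561.75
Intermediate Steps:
N = -107/4 (N = -¼*107 = -107/4 ≈ -26.750)
-21*N = -21*(-107/4) = 2247/4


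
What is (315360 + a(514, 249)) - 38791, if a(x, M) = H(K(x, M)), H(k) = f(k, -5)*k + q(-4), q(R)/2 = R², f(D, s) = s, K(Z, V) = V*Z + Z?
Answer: -365899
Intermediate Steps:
K(Z, V) = Z + V*Z
q(R) = 2*R²
H(k) = 32 - 5*k (H(k) = -5*k + 2*(-4)² = -5*k + 2*16 = -5*k + 32 = 32 - 5*k)
a(x, M) = 32 - 5*x*(1 + M)
(315360 + a(514, 249)) - 38791 = (315360 + (32 - 5*514*(1 + 249))) - 38791 = (315360 + (32 - 5*514*250)) - 38791 = (315360 + (32 - 642500)) - 38791 = (315360 - 642468) - 38791 = -327108 - 38791 = -365899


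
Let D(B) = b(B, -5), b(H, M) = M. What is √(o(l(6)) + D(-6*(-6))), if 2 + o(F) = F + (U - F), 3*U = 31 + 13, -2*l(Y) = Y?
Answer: √69/3 ≈ 2.7689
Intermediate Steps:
l(Y) = -Y/2
U = 44/3 (U = (31 + 13)/3 = (⅓)*44 = 44/3 ≈ 14.667)
D(B) = -5
o(F) = 38/3 (o(F) = -2 + (F + (44/3 - F)) = -2 + 44/3 = 38/3)
√(o(l(6)) + D(-6*(-6))) = √(38/3 - 5) = √(23/3) = √69/3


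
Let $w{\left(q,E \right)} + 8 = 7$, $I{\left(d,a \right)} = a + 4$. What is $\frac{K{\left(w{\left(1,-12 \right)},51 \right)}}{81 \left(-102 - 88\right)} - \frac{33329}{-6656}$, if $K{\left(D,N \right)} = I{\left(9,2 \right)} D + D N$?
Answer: $\frac{4502743}{898560} \approx 5.0111$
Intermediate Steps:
$I{\left(d,a \right)} = 4 + a$
$w{\left(q,E \right)} = -1$ ($w{\left(q,E \right)} = -8 + 7 = -1$)
$K{\left(D,N \right)} = 6 D + D N$ ($K{\left(D,N \right)} = \left(4 + 2\right) D + D N = 6 D + D N$)
$\frac{K{\left(w{\left(1,-12 \right)},51 \right)}}{81 \left(-102 - 88\right)} - \frac{33329}{-6656} = \frac{\left(-1\right) \left(6 + 51\right)}{81 \left(-102 - 88\right)} - \frac{33329}{-6656} = \frac{\left(-1\right) 57}{81 \left(-190\right)} - - \frac{33329}{6656} = - \frac{57}{-15390} + \frac{33329}{6656} = \left(-57\right) \left(- \frac{1}{15390}\right) + \frac{33329}{6656} = \frac{1}{270} + \frac{33329}{6656} = \frac{4502743}{898560}$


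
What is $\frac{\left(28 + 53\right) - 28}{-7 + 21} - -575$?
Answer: $\frac{8103}{14} \approx 578.79$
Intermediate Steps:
$\frac{\left(28 + 53\right) - 28}{-7 + 21} - -575 = \frac{81 - 28}{14} + 575 = 53 \cdot \frac{1}{14} + 575 = \frac{53}{14} + 575 = \frac{8103}{14}$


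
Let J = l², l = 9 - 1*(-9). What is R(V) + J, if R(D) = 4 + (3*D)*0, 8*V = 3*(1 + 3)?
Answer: 328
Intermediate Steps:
l = 18 (l = 9 + 9 = 18)
V = 3/2 (V = (3*(1 + 3))/8 = (3*4)/8 = (⅛)*12 = 3/2 ≈ 1.5000)
R(D) = 4 (R(D) = 4 + 0 = 4)
J = 324 (J = 18² = 324)
R(V) + J = 4 + 324 = 328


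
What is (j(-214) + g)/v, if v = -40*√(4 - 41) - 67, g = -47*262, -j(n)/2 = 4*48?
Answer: 850766/63689 - 507920*I*√37/63689 ≈ 13.358 - 48.51*I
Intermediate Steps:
j(n) = -384 (j(n) = -8*48 = -2*192 = -384)
g = -12314
v = -67 - 40*I*√37 (v = -40*I*√37 - 67 = -67 - 40*I*√37 ≈ -67.0 - 243.31*I)
(j(-214) + g)/v = (-384 - 12314)/(-67 - 40*I*√37) = -12698/(-67 - 40*I*√37)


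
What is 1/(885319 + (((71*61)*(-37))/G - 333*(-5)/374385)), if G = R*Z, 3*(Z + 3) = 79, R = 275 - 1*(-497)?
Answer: 1348784360/1194092427994661 ≈ 1.1295e-6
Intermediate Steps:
R = 772 (R = 275 + 497 = 772)
Z = 70/3 (Z = -3 + (⅓)*79 = -3 + 79/3 = 70/3 ≈ 23.333)
G = 54040/3 (G = 772*(70/3) = 54040/3 ≈ 18013.)
1/(885319 + (((71*61)*(-37))/G - 333*(-5)/374385)) = 1/(885319 + (((71*61)*(-37))/(54040/3) - 333*(-5)/374385)) = 1/(885319 + ((4331*(-37))*(3/54040) + 1665*(1/374385))) = 1/(885319 + (-160247*3/54040 + 111/24959)) = 1/(885319 + (-480741/54040 + 111/24959)) = 1/(885319 - 11992816179/1348784360) = 1/(1194092427994661/1348784360) = 1348784360/1194092427994661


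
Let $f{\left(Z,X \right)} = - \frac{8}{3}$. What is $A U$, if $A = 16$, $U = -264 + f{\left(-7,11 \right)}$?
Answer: $- \frac{12800}{3} \approx -4266.7$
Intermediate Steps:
$f{\left(Z,X \right)} = - \frac{8}{3}$ ($f{\left(Z,X \right)} = \left(-8\right) \frac{1}{3} = - \frac{8}{3}$)
$U = - \frac{800}{3}$ ($U = -264 - \frac{8}{3} = - \frac{800}{3} \approx -266.67$)
$A U = 16 \left(- \frac{800}{3}\right) = - \frac{12800}{3}$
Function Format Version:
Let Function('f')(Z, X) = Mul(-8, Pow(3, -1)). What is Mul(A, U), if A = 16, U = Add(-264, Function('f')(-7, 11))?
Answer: Rational(-12800, 3) ≈ -4266.7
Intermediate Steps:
Function('f')(Z, X) = Rational(-8, 3) (Function('f')(Z, X) = Mul(-8, Rational(1, 3)) = Rational(-8, 3))
U = Rational(-800, 3) (U = Add(-264, Rational(-8, 3)) = Rational(-800, 3) ≈ -266.67)
Mul(A, U) = Mul(16, Rational(-800, 3)) = Rational(-12800, 3)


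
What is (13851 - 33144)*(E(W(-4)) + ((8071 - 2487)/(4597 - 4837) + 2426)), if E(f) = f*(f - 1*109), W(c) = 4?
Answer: -191264371/5 ≈ -3.8253e+7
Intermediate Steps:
E(f) = f*(-109 + f) (E(f) = f*(f - 109) = f*(-109 + f))
(13851 - 33144)*(E(W(-4)) + ((8071 - 2487)/(4597 - 4837) + 2426)) = (13851 - 33144)*(4*(-109 + 4) + ((8071 - 2487)/(4597 - 4837) + 2426)) = -19293*(4*(-105) + (5584/(-240) + 2426)) = -19293*(-420 + (5584*(-1/240) + 2426)) = -19293*(-420 + (-349/15 + 2426)) = -19293*(-420 + 36041/15) = -19293*29741/15 = -191264371/5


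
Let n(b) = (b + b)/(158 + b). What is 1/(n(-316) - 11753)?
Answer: -1/11749 ≈ -8.5114e-5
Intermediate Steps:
n(b) = 2*b/(158 + b) (n(b) = (2*b)/(158 + b) = 2*b/(158 + b))
1/(n(-316) - 11753) = 1/(2*(-316)/(158 - 316) - 11753) = 1/(2*(-316)/(-158) - 11753) = 1/(2*(-316)*(-1/158) - 11753) = 1/(4 - 11753) = 1/(-11749) = -1/11749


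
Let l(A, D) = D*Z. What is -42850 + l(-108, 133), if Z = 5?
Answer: -42185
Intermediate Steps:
l(A, D) = 5*D (l(A, D) = D*5 = 5*D)
-42850 + l(-108, 133) = -42850 + 5*133 = -42850 + 665 = -42185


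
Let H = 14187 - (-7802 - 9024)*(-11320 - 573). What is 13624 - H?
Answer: 200111055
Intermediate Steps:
H = -200097431 (H = 14187 - (-16826)*(-11893) = 14187 - 1*200111618 = 14187 - 200111618 = -200097431)
13624 - H = 13624 - 1*(-200097431) = 13624 + 200097431 = 200111055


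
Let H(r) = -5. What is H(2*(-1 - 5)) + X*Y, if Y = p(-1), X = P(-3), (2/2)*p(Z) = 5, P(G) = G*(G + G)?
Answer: 85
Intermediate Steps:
P(G) = 2*G² (P(G) = G*(2*G) = 2*G²)
p(Z) = 5
X = 18 (X = 2*(-3)² = 2*9 = 18)
Y = 5
H(2*(-1 - 5)) + X*Y = -5 + 18*5 = -5 + 90 = 85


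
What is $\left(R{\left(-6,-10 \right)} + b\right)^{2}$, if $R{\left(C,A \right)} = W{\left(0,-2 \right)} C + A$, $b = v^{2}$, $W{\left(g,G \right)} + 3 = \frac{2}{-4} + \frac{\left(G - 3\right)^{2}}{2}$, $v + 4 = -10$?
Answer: $17424$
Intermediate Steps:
$v = -14$ ($v = -4 - 10 = -14$)
$W{\left(g,G \right)} = - \frac{7}{2} + \frac{\left(-3 + G\right)^{2}}{2}$ ($W{\left(g,G \right)} = -3 + \left(\frac{2}{-4} + \frac{\left(G - 3\right)^{2}}{2}\right) = -3 + \left(2 \left(- \frac{1}{4}\right) + \left(-3 + G\right)^{2} \cdot \frac{1}{2}\right) = -3 + \left(- \frac{1}{2} + \frac{\left(-3 + G\right)^{2}}{2}\right) = - \frac{7}{2} + \frac{\left(-3 + G\right)^{2}}{2}$)
$b = 196$ ($b = \left(-14\right)^{2} = 196$)
$R{\left(C,A \right)} = A + 9 C$ ($R{\left(C,A \right)} = \left(- \frac{7}{2} + \frac{\left(-3 - 2\right)^{2}}{2}\right) C + A = \left(- \frac{7}{2} + \frac{\left(-5\right)^{2}}{2}\right) C + A = \left(- \frac{7}{2} + \frac{1}{2} \cdot 25\right) C + A = \left(- \frac{7}{2} + \frac{25}{2}\right) C + A = 9 C + A = A + 9 C$)
$\left(R{\left(-6,-10 \right)} + b\right)^{2} = \left(\left(-10 + 9 \left(-6\right)\right) + 196\right)^{2} = \left(\left(-10 - 54\right) + 196\right)^{2} = \left(-64 + 196\right)^{2} = 132^{2} = 17424$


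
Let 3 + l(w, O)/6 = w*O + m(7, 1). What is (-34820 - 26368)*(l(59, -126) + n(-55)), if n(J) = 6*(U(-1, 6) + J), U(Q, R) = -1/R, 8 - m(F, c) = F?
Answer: 2750217036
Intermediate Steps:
m(F, c) = 8 - F
l(w, O) = -12 + 6*O*w (l(w, O) = -18 + 6*(w*O + (8 - 1*7)) = -18 + 6*(O*w + (8 - 7)) = -18 + 6*(O*w + 1) = -18 + 6*(1 + O*w) = -18 + (6 + 6*O*w) = -12 + 6*O*w)
n(J) = -1 + 6*J (n(J) = 6*(-1/6 + J) = 6*(-1*⅙ + J) = 6*(-⅙ + J) = -1 + 6*J)
(-34820 - 26368)*(l(59, -126) + n(-55)) = (-34820 - 26368)*((-12 + 6*(-126)*59) + (-1 + 6*(-55))) = -61188*((-12 - 44604) + (-1 - 330)) = -61188*(-44616 - 331) = -61188*(-44947) = 2750217036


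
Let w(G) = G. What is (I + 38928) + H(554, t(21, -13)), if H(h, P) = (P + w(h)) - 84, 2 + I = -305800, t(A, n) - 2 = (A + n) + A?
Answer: -266373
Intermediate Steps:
t(A, n) = 2 + n + 2*A (t(A, n) = 2 + ((A + n) + A) = 2 + (n + 2*A) = 2 + n + 2*A)
I = -305802 (I = -2 - 305800 = -305802)
H(h, P) = -84 + P + h (H(h, P) = (P + h) - 84 = -84 + P + h)
(I + 38928) + H(554, t(21, -13)) = (-305802 + 38928) + (-84 + (2 - 13 + 2*21) + 554) = -266874 + (-84 + (2 - 13 + 42) + 554) = -266874 + (-84 + 31 + 554) = -266874 + 501 = -266373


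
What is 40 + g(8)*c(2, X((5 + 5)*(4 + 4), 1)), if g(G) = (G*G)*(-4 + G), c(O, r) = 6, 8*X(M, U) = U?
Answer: 1576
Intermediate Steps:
X(M, U) = U/8
g(G) = G**2*(-4 + G)
40 + g(8)*c(2, X((5 + 5)*(4 + 4), 1)) = 40 + (8**2*(-4 + 8))*6 = 40 + (64*4)*6 = 40 + 256*6 = 40 + 1536 = 1576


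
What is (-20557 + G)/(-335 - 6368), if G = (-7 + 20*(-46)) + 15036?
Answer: 6448/6703 ≈ 0.96196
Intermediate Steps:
G = 14109 (G = (-7 - 920) + 15036 = -927 + 15036 = 14109)
(-20557 + G)/(-335 - 6368) = (-20557 + 14109)/(-335 - 6368) = -6448/(-6703) = -6448*(-1/6703) = 6448/6703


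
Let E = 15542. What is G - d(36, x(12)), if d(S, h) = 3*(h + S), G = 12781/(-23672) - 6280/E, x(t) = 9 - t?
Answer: -18385207319/183955112 ≈ -99.944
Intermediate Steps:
G = -173651231/183955112 (G = 12781/(-23672) - 6280/15542 = 12781*(-1/23672) - 6280*1/15542 = -12781/23672 - 3140/7771 = -173651231/183955112 ≈ -0.94399)
d(S, h) = 3*S + 3*h (d(S, h) = 3*(S + h) = 3*S + 3*h)
G - d(36, x(12)) = -173651231/183955112 - (3*36 + 3*(9 - 1*12)) = -173651231/183955112 - (108 + 3*(9 - 12)) = -173651231/183955112 - (108 + 3*(-3)) = -173651231/183955112 - (108 - 9) = -173651231/183955112 - 1*99 = -173651231/183955112 - 99 = -18385207319/183955112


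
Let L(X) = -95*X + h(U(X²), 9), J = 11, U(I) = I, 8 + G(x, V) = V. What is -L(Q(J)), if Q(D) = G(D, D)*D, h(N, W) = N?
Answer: 2046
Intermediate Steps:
G(x, V) = -8 + V
Q(D) = D*(-8 + D) (Q(D) = (-8 + D)*D = D*(-8 + D))
L(X) = X² - 95*X (L(X) = -95*X + X² = X² - 95*X)
-L(Q(J)) = -11*(-8 + 11)*(-95 + 11*(-8 + 11)) = -11*3*(-95 + 11*3) = -33*(-95 + 33) = -33*(-62) = -1*(-2046) = 2046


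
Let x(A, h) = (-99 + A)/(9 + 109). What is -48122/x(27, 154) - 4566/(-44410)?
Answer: 31522236889/399690 ≈ 78867.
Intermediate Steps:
x(A, h) = -99/118 + A/118 (x(A, h) = (-99 + A)/118 = (-99 + A)*(1/118) = -99/118 + A/118)
-48122/x(27, 154) - 4566/(-44410) = -48122/(-99/118 + (1/118)*27) - 4566/(-44410) = -48122/(-99/118 + 27/118) - 4566*(-1/44410) = -48122/(-36/59) + 2283/22205 = -48122*(-59/36) + 2283/22205 = 1419599/18 + 2283/22205 = 31522236889/399690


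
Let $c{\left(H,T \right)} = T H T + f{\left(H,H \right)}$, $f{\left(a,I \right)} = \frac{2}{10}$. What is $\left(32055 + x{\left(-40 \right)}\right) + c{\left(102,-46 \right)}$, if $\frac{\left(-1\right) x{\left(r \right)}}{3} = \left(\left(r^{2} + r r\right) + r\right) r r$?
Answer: $- \frac{74600564}{5} \approx -1.492 \cdot 10^{7}$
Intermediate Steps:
$f{\left(a,I \right)} = \frac{1}{5}$ ($f{\left(a,I \right)} = 2 \cdot \frac{1}{10} = \frac{1}{5}$)
$c{\left(H,T \right)} = \frac{1}{5} + H T^{2}$ ($c{\left(H,T \right)} = T H T + \frac{1}{5} = H T T + \frac{1}{5} = H T^{2} + \frac{1}{5} = \frac{1}{5} + H T^{2}$)
$x{\left(r \right)} = - 3 r^{2} \left(r + 2 r^{2}\right)$ ($x{\left(r \right)} = - 3 \left(\left(r^{2} + r r\right) + r\right) r r = - 3 \left(\left(r^{2} + r^{2}\right) + r\right) r r = - 3 \left(2 r^{2} + r\right) r r = - 3 \left(r + 2 r^{2}\right) r r = - 3 r \left(r + 2 r^{2}\right) r = - 3 r^{2} \left(r + 2 r^{2}\right)$)
$\left(32055 + x{\left(-40 \right)}\right) + c{\left(102,-46 \right)} = \left(32055 + \left(-40\right)^{3} \left(-3 - -240\right)\right) + \left(\frac{1}{5} + 102 \left(-46\right)^{2}\right) = \left(32055 - 64000 \left(-3 + 240\right)\right) + \left(\frac{1}{5} + 102 \cdot 2116\right) = \left(32055 - 15168000\right) + \left(\frac{1}{5} + 215832\right) = \left(32055 - 15168000\right) + \frac{1079161}{5} = -15135945 + \frac{1079161}{5} = - \frac{74600564}{5}$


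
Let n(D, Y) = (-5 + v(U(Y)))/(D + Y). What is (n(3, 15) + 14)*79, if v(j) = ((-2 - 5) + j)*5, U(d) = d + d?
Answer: 14299/9 ≈ 1588.8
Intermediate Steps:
U(d) = 2*d
v(j) = -35 + 5*j (v(j) = (-7 + j)*5 = -35 + 5*j)
n(D, Y) = (-40 + 10*Y)/(D + Y) (n(D, Y) = (-5 + (-35 + 5*(2*Y)))/(D + Y) = (-5 + (-35 + 10*Y))/(D + Y) = (-40 + 10*Y)/(D + Y))
(n(3, 15) + 14)*79 = (10*(-4 + 15)/(3 + 15) + 14)*79 = (10*11/18 + 14)*79 = (10*(1/18)*11 + 14)*79 = (55/9 + 14)*79 = (181/9)*79 = 14299/9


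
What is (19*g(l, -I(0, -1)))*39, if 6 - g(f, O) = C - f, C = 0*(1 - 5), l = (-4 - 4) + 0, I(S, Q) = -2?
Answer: -1482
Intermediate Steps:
l = -8 (l = -8 + 0 = -8)
C = 0 (C = 0*(-4) = 0)
g(f, O) = 6 + f (g(f, O) = 6 - (0 - f) = 6 - (-1)*f = 6 + f)
(19*g(l, -I(0, -1)))*39 = (19*(6 - 8))*39 = (19*(-2))*39 = -38*39 = -1482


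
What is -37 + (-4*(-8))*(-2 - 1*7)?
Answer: -325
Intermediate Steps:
-37 + (-4*(-8))*(-2 - 1*7) = -37 + 32*(-2 - 7) = -37 + 32*(-9) = -37 - 288 = -325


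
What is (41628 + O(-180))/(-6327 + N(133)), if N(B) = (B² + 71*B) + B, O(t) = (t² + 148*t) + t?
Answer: 23604/10469 ≈ 2.2547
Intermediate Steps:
O(t) = t² + 149*t
N(B) = B² + 72*B
(41628 + O(-180))/(-6327 + N(133)) = (41628 - 180*(149 - 180))/(-6327 + 133*(72 + 133)) = (41628 - 180*(-31))/(-6327 + 133*205) = (41628 + 5580)/(-6327 + 27265) = 47208/20938 = 47208*(1/20938) = 23604/10469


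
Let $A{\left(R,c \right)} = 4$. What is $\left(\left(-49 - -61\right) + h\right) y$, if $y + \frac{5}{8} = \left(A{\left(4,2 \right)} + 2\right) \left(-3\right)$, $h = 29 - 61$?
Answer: $\frac{745}{2} \approx 372.5$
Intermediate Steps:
$h = -32$
$y = - \frac{149}{8}$ ($y = - \frac{5}{8} + \left(4 + 2\right) \left(-3\right) = - \frac{5}{8} + 6 \left(-3\right) = - \frac{5}{8} - 18 = - \frac{149}{8} \approx -18.625$)
$\left(\left(-49 - -61\right) + h\right) y = \left(\left(-49 - -61\right) - 32\right) \left(- \frac{149}{8}\right) = \left(\left(-49 + 61\right) - 32\right) \left(- \frac{149}{8}\right) = \left(12 - 32\right) \left(- \frac{149}{8}\right) = \left(-20\right) \left(- \frac{149}{8}\right) = \frac{745}{2}$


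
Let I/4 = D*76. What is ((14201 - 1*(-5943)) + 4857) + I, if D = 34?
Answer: 35337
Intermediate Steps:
I = 10336 (I = 4*(34*76) = 4*2584 = 10336)
((14201 - 1*(-5943)) + 4857) + I = ((14201 - 1*(-5943)) + 4857) + 10336 = ((14201 + 5943) + 4857) + 10336 = (20144 + 4857) + 10336 = 25001 + 10336 = 35337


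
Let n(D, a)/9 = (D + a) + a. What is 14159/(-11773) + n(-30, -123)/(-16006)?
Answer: -98692411/94219319 ≈ -1.0475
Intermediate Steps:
n(D, a) = 9*D + 18*a (n(D, a) = 9*((D + a) + a) = 9*(D + 2*a) = 9*D + 18*a)
14159/(-11773) + n(-30, -123)/(-16006) = 14159/(-11773) + (9*(-30) + 18*(-123))/(-16006) = 14159*(-1/11773) + (-270 - 2214)*(-1/16006) = -14159/11773 - 2484*(-1/16006) = -14159/11773 + 1242/8003 = -98692411/94219319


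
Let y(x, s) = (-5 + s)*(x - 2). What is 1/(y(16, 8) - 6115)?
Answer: -1/6073 ≈ -0.00016466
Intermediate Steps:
y(x, s) = (-5 + s)*(-2 + x)
1/(y(16, 8) - 6115) = 1/((10 - 5*16 - 2*8 + 8*16) - 6115) = 1/((10 - 80 - 16 + 128) - 6115) = 1/(42 - 6115) = 1/(-6073) = -1/6073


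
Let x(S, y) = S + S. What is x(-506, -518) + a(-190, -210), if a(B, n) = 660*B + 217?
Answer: -126195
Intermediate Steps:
x(S, y) = 2*S
a(B, n) = 217 + 660*B
x(-506, -518) + a(-190, -210) = 2*(-506) + (217 + 660*(-190)) = -1012 + (217 - 125400) = -1012 - 125183 = -126195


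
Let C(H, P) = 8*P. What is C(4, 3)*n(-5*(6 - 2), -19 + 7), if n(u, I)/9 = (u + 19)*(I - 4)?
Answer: 3456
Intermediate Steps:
n(u, I) = 9*(-4 + I)*(19 + u) (n(u, I) = 9*((u + 19)*(I - 4)) = 9*((19 + u)*(-4 + I)) = 9*((-4 + I)*(19 + u)) = 9*(-4 + I)*(19 + u))
C(4, 3)*n(-5*(6 - 2), -19 + 7) = (8*3)*(-684 - (-180)*(6 - 2) + 171*(-19 + 7) + 9*(-19 + 7)*(-5*(6 - 2))) = 24*(-684 - (-180)*4 + 171*(-12) + 9*(-12)*(-5*4)) = 24*(-684 - 36*(-20) - 2052 + 9*(-12)*(-20)) = 24*(-684 + 720 - 2052 + 2160) = 24*144 = 3456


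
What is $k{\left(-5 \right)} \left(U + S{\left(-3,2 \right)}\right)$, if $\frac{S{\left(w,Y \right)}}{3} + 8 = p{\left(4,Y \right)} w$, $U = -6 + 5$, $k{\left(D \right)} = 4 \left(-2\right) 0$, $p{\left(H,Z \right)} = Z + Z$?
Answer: $0$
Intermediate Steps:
$p{\left(H,Z \right)} = 2 Z$
$k{\left(D \right)} = 0$ ($k{\left(D \right)} = \left(-8\right) 0 = 0$)
$U = -1$
$S{\left(w,Y \right)} = -24 + 6 Y w$ ($S{\left(w,Y \right)} = -24 + 3 \cdot 2 Y w = -24 + 6 Y w$)
$k{\left(-5 \right)} \left(U + S{\left(-3,2 \right)}\right) = 0 \left(-1 + \left(-24 + 6 \cdot 2 \left(-3\right)\right)\right) = 0 \left(-1 - 60\right) = 0 \left(-61\right) = 0$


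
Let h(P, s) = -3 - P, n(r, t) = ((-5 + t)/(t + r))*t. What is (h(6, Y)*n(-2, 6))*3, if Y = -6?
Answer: -81/2 ≈ -40.500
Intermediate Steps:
n(r, t) = t*(-5 + t)/(r + t) (n(r, t) = ((-5 + t)/(r + t))*t = t*(-5 + t)/(r + t))
(h(6, Y)*n(-2, 6))*3 = ((-3 - 1*6)*(6*(-5 + 6)/(-2 + 6)))*3 = ((-3 - 6)*(6*1/4))*3 = -54/4*3 = -9*3/2*3 = -27/2*3 = -81/2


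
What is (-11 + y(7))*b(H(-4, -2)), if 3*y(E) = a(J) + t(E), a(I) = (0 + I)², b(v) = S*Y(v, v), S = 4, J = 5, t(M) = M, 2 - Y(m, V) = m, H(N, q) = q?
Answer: -16/3 ≈ -5.3333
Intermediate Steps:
Y(m, V) = 2 - m
b(v) = 8 - 4*v (b(v) = 4*(2 - v) = 8 - 4*v)
a(I) = I²
y(E) = 25/3 + E/3 (y(E) = (5² + E)/3 = (25 + E)/3 = 25/3 + E/3)
(-11 + y(7))*b(H(-4, -2)) = (-11 + (25/3 + (⅓)*7))*(8 - 4*(-2)) = (-11 + (25/3 + 7/3))*(8 + 8) = (-11 + 32/3)*16 = -⅓*16 = -16/3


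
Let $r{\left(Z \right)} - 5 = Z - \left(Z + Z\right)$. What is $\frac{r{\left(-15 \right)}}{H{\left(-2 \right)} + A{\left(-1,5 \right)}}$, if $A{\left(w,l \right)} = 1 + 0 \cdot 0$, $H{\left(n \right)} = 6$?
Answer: $\frac{20}{7} \approx 2.8571$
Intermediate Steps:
$A{\left(w,l \right)} = 1$ ($A{\left(w,l \right)} = 1 + 0 = 1$)
$r{\left(Z \right)} = 5 - Z$ ($r{\left(Z \right)} = 5 + \left(Z - \left(Z + Z\right)\right) = 5 + \left(Z - 2 Z\right) = 5 - Z$)
$\frac{r{\left(-15 \right)}}{H{\left(-2 \right)} + A{\left(-1,5 \right)}} = \frac{5 - -15}{6 + 1} = \frac{5 + 15}{7} = \frac{1}{7} \cdot 20 = \frac{20}{7}$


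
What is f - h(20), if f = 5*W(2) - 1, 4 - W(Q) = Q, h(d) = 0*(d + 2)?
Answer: 9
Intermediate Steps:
h(d) = 0 (h(d) = 0*(2 + d) = 0)
W(Q) = 4 - Q
f = 9 (f = 5*(4 - 1*2) - 1 = 5*(4 - 2) - 1 = 5*2 - 1 = 10 - 1 = 9)
f - h(20) = 9 - 1*0 = 9 + 0 = 9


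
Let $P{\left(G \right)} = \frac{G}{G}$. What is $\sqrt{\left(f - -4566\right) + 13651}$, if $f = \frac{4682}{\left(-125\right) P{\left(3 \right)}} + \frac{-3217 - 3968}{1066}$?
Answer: $\frac{3 \sqrt{1434081575810}}{26650} \approx 134.81$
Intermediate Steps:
$P{\left(G \right)} = 1$
$f = - \frac{5889137}{133250}$ ($f = \frac{4682}{\left(-125\right) 1} + \frac{-3217 - 3968}{1066} = \frac{4682}{-125} - \frac{7185}{1066} = 4682 \left(- \frac{1}{125}\right) - \frac{7185}{1066} = - \frac{4682}{125} - \frac{7185}{1066} = - \frac{5889137}{133250} \approx -44.196$)
$\sqrt{\left(f - -4566\right) + 13651} = \sqrt{\left(- \frac{5889137}{133250} - -4566\right) + 13651} = \sqrt{\left(- \frac{5889137}{133250} + 4566\right) + 13651} = \sqrt{\frac{602530363}{133250} + 13651} = \sqrt{\frac{2421526113}{133250}} = \frac{3 \sqrt{1434081575810}}{26650}$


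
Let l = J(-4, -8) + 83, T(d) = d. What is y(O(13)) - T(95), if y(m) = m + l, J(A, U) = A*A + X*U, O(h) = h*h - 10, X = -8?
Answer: 227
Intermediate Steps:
O(h) = -10 + h**2 (O(h) = h**2 - 10 = -10 + h**2)
J(A, U) = A**2 - 8*U (J(A, U) = A*A - 8*U = A**2 - 8*U)
l = 163 (l = ((-4)**2 - 8*(-8)) + 83 = (16 + 64) + 83 = 80 + 83 = 163)
y(m) = 163 + m (y(m) = m + 163 = 163 + m)
y(O(13)) - T(95) = (163 + (-10 + 13**2)) - 1*95 = (163 + (-10 + 169)) - 95 = (163 + 159) - 95 = 322 - 95 = 227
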